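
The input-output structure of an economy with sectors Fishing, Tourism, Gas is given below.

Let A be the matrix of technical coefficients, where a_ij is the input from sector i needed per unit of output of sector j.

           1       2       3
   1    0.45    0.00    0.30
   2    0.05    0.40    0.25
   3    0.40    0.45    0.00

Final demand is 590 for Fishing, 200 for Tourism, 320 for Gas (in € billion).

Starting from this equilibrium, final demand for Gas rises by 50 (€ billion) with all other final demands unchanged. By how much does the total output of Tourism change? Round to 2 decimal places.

Δx_2 = 40.26

I − A =
  [   0.55     0.00    -0.30]
  [  -0.05     0.60    -0.25]
  [  -0.40    -0.45     1.00]
Cofactors of I−A, C_ij = (−1)^(i+j)·(minor ij) (rows/columns in the sector order above):
  C_11 = (0.60)(1.00) − (-0.25)(-0.45) = 0.4875
  C_12 = −[(-0.05)(1.00) − (-0.25)(-0.40)] = 0.1500
  C_13 = (-0.05)(-0.45) − (0.60)(-0.40) = 0.2625
  C_21 = −[(0.00)(1.00) − (-0.30)(-0.45)] = 0.1350
  C_22 = (0.55)(1.00) − (-0.30)(-0.40) = 0.4300
  C_23 = −[(0.55)(-0.45) − (0.00)(-0.40)] = 0.2475
  C_31 = (0.00)(-0.25) − (-0.30)(0.60) = 0.1800
  C_32 = −[(0.55)(-0.25) − (-0.30)(-0.05)] = 0.1525
  C_33 = (0.55)(0.60) − (0.00)(-0.05) = 0.3300
det(I−A) = Σ_j (I−A)_1j·C_1j = (0.55)(0.4875) + (0.00)(0.1500) + (-0.30)(0.2625) = 0.189375
adj(I−A) = Cᵀ =
  [ 0.4875   0.1350   0.1800]
  [ 0.1500   0.4300   0.1525]
  [ 0.2625   0.2475   0.3300]
(I − A)⁻¹ = adj(I−A) / det(I−A) ≈
  [   2.5743     0.7129     0.9505]
  [   0.7921     2.2706     0.8053]
  [   1.3861     1.3069     1.7426]
Δx = (I − A)⁻¹ Δd with Δd having +50 in the Gas component and 0 elsewhere.
So Δx_2 = L_23 · (+50), where L_23 = adj(I−A)_23 / det(I−A) = 0.1525 / 0.189375.
Δx_2 = 0.1525 × (+50) / 0.189375 = 7.625 / 0.189375 ≈ 40.26.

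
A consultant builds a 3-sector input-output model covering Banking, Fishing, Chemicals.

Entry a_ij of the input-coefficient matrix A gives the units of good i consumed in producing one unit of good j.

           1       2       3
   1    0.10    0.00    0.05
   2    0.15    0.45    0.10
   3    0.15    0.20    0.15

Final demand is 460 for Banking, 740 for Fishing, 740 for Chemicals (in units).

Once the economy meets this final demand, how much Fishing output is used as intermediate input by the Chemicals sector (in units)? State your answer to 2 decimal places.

z_23 = 138.81

I − A =
  [   0.90     0.00    -0.05]
  [  -0.15     0.55    -0.10]
  [  -0.15    -0.20     0.85]
Cofactors of I−A, C_ij = (−1)^(i+j)·(minor ij) (rows/columns in the sector order above):
  C_11 = (0.55)(0.85) − (-0.10)(-0.20) = 0.4475
  C_12 = −[(-0.15)(0.85) − (-0.10)(-0.15)] = 0.1425
  C_13 = (-0.15)(-0.20) − (0.55)(-0.15) = 0.1125
  C_21 = −[(0.00)(0.85) − (-0.05)(-0.20)] = 0.0100
  C_22 = (0.90)(0.85) − (-0.05)(-0.15) = 0.7575
  C_23 = −[(0.90)(-0.20) − (0.00)(-0.15)] = 0.1800
  C_31 = (0.00)(-0.10) − (-0.05)(0.55) = 0.0275
  C_32 = −[(0.90)(-0.10) − (-0.05)(-0.15)] = 0.0975
  C_33 = (0.90)(0.55) − (0.00)(-0.15) = 0.4950
det(I−A) = Σ_j (I−A)_1j·C_1j = (0.90)(0.4475) + (0.00)(0.1425) + (-0.05)(0.1125) = 0.397125
adj(I−A) = Cᵀ =
  [ 0.4475   0.0100   0.0275]
  [ 0.1425   0.7575   0.0975]
  [ 0.1125   0.1800   0.4950]
(I − A)⁻¹ = adj(I−A) / det(I−A) ≈
  [   1.1268     0.0252     0.0692]
  [   0.3588     1.9075     0.2455]
  [   0.2833     0.4533     1.2465]
First solve x = (I − A)⁻¹ d = adj(I−A)·d / det(I−A); in particular x_3 = (0.1125·460 + 0.1800·740 + 0.4950·740) / 0.397125 = 551.25 / 0.397125 ≈ 1388.1020.
Intermediate flow from 2 to 3: z_23 = a_23 · x_3 = 0.10 × 551.25 / 0.397125 = 55.125 / 0.397125 ≈ 138.81.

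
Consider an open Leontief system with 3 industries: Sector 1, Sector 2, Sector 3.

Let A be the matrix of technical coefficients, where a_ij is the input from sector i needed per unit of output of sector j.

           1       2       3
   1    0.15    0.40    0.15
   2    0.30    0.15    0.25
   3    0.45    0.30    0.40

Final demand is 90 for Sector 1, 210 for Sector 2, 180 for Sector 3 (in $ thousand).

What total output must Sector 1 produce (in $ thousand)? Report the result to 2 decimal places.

x_1 = 769.48

I − A =
  [   0.85    -0.40    -0.15]
  [  -0.30     0.85    -0.25]
  [  -0.45    -0.30     0.60]
Cofactors of I−A, C_ij = (−1)^(i+j)·(minor ij) (rows/columns in the sector order above):
  C_11 = (0.85)(0.60) − (-0.25)(-0.30) = 0.4350
  C_12 = −[(-0.30)(0.60) − (-0.25)(-0.45)] = 0.2925
  C_13 = (-0.30)(-0.30) − (0.85)(-0.45) = 0.4725
  C_21 = −[(-0.40)(0.60) − (-0.15)(-0.30)] = 0.2850
  C_22 = (0.85)(0.60) − (-0.15)(-0.45) = 0.4425
  C_23 = −[(0.85)(-0.30) − (-0.40)(-0.45)] = 0.4350
  C_31 = (-0.40)(-0.25) − (-0.15)(0.85) = 0.2275
  C_32 = −[(0.85)(-0.25) − (-0.15)(-0.30)] = 0.2575
  C_33 = (0.85)(0.85) − (-0.40)(-0.30) = 0.6025
det(I−A) = Σ_j (I−A)_1j·C_1j = (0.85)(0.4350) + (-0.40)(0.2925) + (-0.15)(0.4725) = 0.181875
adj(I−A) = Cᵀ =
  [ 0.4350   0.2850   0.2275]
  [ 0.2925   0.4425   0.2575]
  [ 0.4725   0.4350   0.6025]
(I − A)⁻¹ = adj(I−A) / det(I−A) ≈
  [   2.3918     1.5670     1.2509]
  [   1.6082     2.4330     1.4158]
  [   2.5979     2.3918     3.3127]
x = (I − A)⁻¹ d = adj(I−A)·d / det(I−A), with det(I−A) = 0.181875:
  x_1 = (0.4350·90 + 0.2850·210 + 0.2275·180) / 0.181875 = 139.95 / 0.181875 ≈ 769.48
  x_2 = (0.2925·90 + 0.4425·210 + 0.2575·180) / 0.181875 = 165.60 / 0.181875 ≈ 910.52
  x_3 = (0.4725·90 + 0.4350·210 + 0.6025·180) / 0.181875 = 242.325 / 0.181875 ≈ 1332.37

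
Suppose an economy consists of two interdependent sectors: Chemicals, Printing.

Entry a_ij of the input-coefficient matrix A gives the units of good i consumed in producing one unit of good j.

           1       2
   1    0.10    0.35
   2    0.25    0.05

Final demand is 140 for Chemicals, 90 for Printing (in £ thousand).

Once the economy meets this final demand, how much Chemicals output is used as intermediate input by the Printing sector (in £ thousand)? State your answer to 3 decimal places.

I − A =
  [   0.90    -0.35]
  [  -0.25     0.95]
det(I−A) = (0.90)(0.95) − (-0.35)(-0.25) = 0.7675
adj(I−A) = [[0.95, 0.35], [0.25, 0.90]]
(I − A)⁻¹ = adj(I−A) / det(I−A) ≈
  [   1.2378     0.4560]
  [   0.3257     1.1726]
First solve x = (I − A)⁻¹ d = adj(I−A)·d / det(I−A); in particular x_2 = (0.25·140 + 0.90·90) / 0.7675 = 116.00 / 0.7675 ≈ 151.14007.
Intermediate flow from 1 to 2: z_12 = a_12 · x_2 = 0.35 × 116.00 / 0.7675 = 40.60 / 0.7675 ≈ 52.899.

z_12 = 52.899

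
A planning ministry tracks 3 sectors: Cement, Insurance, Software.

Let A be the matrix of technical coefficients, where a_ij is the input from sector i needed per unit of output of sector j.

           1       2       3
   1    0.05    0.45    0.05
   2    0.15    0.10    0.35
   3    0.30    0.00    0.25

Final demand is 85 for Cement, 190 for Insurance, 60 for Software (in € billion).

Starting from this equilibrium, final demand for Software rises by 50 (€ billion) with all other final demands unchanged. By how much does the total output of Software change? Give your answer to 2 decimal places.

Δx_3 = 74.31

I − A =
  [   0.95    -0.45    -0.05]
  [  -0.15     0.90    -0.35]
  [  -0.30     0.00     0.75]
Cofactors of I−A, C_ij = (−1)^(i+j)·(minor ij) (rows/columns in the sector order above):
  C_11 = (0.90)(0.75) − (-0.35)(0.00) = 0.6750
  C_12 = −[(-0.15)(0.75) − (-0.35)(-0.30)] = 0.2175
  C_13 = (-0.15)(0.00) − (0.90)(-0.30) = 0.2700
  C_21 = −[(-0.45)(0.75) − (-0.05)(0.00)] = 0.3375
  C_22 = (0.95)(0.75) − (-0.05)(-0.30) = 0.6975
  C_23 = −[(0.95)(0.00) − (-0.45)(-0.30)] = 0.1350
  C_31 = (-0.45)(-0.35) − (-0.05)(0.90) = 0.2025
  C_32 = −[(0.95)(-0.35) − (-0.05)(-0.15)] = 0.3400
  C_33 = (0.95)(0.90) − (-0.45)(-0.15) = 0.7875
det(I−A) = Σ_j (I−A)_1j·C_1j = (0.95)(0.6750) + (-0.45)(0.2175) + (-0.05)(0.2700) = 0.529875
adj(I−A) = Cᵀ =
  [ 0.6750   0.3375   0.2025]
  [ 0.2175   0.6975   0.3400]
  [ 0.2700   0.1350   0.7875]
(I − A)⁻¹ = adj(I−A) / det(I−A) ≈
  [   1.2739     0.6369     0.3822]
  [   0.4105     1.3163     0.6417]
  [   0.5096     0.2548     1.4862]
Δx = (I − A)⁻¹ Δd with Δd having +50 in the Software component and 0 elsewhere.
So Δx_3 = L_33 · (+50), where L_33 = adj(I−A)_33 / det(I−A) = 0.7875 / 0.529875.
Δx_3 = 0.7875 × (+50) / 0.529875 = 39.375 / 0.529875 ≈ 74.31.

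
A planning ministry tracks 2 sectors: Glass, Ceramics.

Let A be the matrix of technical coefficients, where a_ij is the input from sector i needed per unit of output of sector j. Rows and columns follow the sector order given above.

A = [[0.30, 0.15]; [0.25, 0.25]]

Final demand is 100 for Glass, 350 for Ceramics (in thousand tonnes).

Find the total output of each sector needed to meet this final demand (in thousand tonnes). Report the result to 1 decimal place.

x_G = 261.5, x_C = 553.8

I − A =
  [   0.70    -0.15]
  [  -0.25     0.75]
det(I−A) = (0.70)(0.75) − (-0.15)(-0.25) = 0.4875
adj(I−A) = [[0.75, 0.15], [0.25, 0.70]]
(I − A)⁻¹ = adj(I−A) / det(I−A) ≈
  [   1.5385     0.3077]
  [   0.5128     1.4359]
x = (I − A)⁻¹ d = adj(I−A)·d / det(I−A), with det(I−A) = 0.4875:
  x_G = (0.75·100 + 0.15·350) / 0.4875 = 127.50 / 0.4875 ≈ 261.5
  x_C = (0.25·100 + 0.70·350) / 0.4875 = 270.00 / 0.4875 ≈ 553.8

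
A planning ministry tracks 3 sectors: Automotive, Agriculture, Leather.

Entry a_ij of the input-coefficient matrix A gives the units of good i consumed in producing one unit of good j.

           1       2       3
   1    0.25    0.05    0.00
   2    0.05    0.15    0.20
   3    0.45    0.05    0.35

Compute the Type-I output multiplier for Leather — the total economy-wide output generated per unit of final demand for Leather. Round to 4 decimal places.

I − A =
  [   0.75    -0.05     0.00]
  [  -0.05     0.85    -0.20]
  [  -0.45    -0.05     0.65]
Cofactors of I−A, C_ij = (−1)^(i+j)·(minor ij) (rows/columns in the sector order above):
  C_11 = (0.85)(0.65) − (-0.20)(-0.05) = 0.5425
  C_12 = −[(-0.05)(0.65) − (-0.20)(-0.45)] = 0.1225
  C_13 = (-0.05)(-0.05) − (0.85)(-0.45) = 0.3850
  C_21 = −[(-0.05)(0.65) − (0.00)(-0.05)] = 0.0325
  C_22 = (0.75)(0.65) − (0.00)(-0.45) = 0.4875
  C_23 = −[(0.75)(-0.05) − (-0.05)(-0.45)] = 0.0600
  C_31 = (-0.05)(-0.20) − (0.00)(0.85) = 0.0100
  C_32 = −[(0.75)(-0.20) − (0.00)(-0.05)] = 0.1500
  C_33 = (0.75)(0.85) − (-0.05)(-0.05) = 0.6350
det(I−A) = Σ_j (I−A)_1j·C_1j = (0.75)(0.5425) + (-0.05)(0.1225) + (0.00)(0.3850) = 0.40075
adj(I−A) = Cᵀ =
  [ 0.5425   0.0325   0.0100]
  [ 0.1225   0.4875   0.1500]
  [ 0.3850   0.0600   0.6350]
(I − A)⁻¹ = adj(I−A) / det(I−A) ≈
  [   1.35371     0.08110     0.02495]
  [   0.30568     1.21647     0.37430]
  [   0.96070     0.14972     1.58453]
The output multiplier for sector j is the column-j sum of the Leontief inverse (I − A)⁻¹ = adj(I−A) / det(I−A).
Column 3 of adj(I−A): (0.0100, 0.1500, 0.6350); det(I−A) = 0.40075.
m_3 = (0.0100 + 0.1500 + 0.6350) / 0.40075 = 0.795 / 0.40075 ≈ 1.9838.

m_3 = 1.9838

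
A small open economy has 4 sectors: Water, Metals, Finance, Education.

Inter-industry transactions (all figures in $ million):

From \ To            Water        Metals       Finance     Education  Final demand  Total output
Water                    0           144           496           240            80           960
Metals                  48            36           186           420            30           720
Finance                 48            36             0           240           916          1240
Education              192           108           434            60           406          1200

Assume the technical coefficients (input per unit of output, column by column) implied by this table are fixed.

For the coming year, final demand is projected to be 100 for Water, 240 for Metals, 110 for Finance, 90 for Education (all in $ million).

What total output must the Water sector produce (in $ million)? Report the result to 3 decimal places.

x_W = 327.688

Technical coefficients a_ij = z_ij / X_j:
  a_WW = 0/960 = 0.00, a_MW = 48/960 = 0.05, a_FW = 48/960 = 0.05, a_EW = 192/960 = 0.20
  a_WM = 144/720 = 0.20, a_MM = 36/720 = 0.05, a_FM = 36/720 = 0.05, a_EM = 108/720 = 0.15
  a_WF = 496/1240 = 0.40, a_MF = 186/1240 = 0.15, a_FF = 0/1240 = 0.00, a_EF = 434/1240 = 0.35
  a_WE = 240/1200 = 0.20, a_ME = 420/1200 = 0.35, a_FE = 240/1200 = 0.20, a_EE = 60/1200 = 0.05
I − A =
  [   1.00    -0.20    -0.40    -0.20]
  [  -0.05     0.95    -0.15    -0.35]
  [  -0.05    -0.05     1.00    -0.20]
  [  -0.20    -0.15    -0.35     0.95]
Compute the cofactors C_ij = (−1)^(i+j)·(3×3 minor ij) of I−A; the adjugate is their transpose:
adj(I−A) = Cᵀ =
  [ 0.765750   0.240500   0.464000   0.347500]
  [ 0.133250   0.801500   0.309500   0.388500]
  [ 0.087875   0.094500   0.787000   0.219000]
  [ 0.214625   0.212000   0.436500   0.911000]
det(I−A) = Σ_j (I−A)_1j·C_1j = (1.00)(0.765750) + (-0.20)(0.133250) + (-0.40)(0.087875) + (-0.20)(0.214625) = 0.661025
(I − A)⁻¹ = adj(I−A) / det(I−A) ≈
  [   1.1584     0.3638     0.7019     0.5257]
  [   0.2016     1.2125     0.4682     0.5877]
  [   0.1329     0.1430     1.1906     0.3313]
  [   0.3247     0.3207     0.6603     1.3782]
x = (I − A)⁻¹ d = adj(I−A)·d / det(I−A), with det(I−A) = 0.661025:
  x_W = (0.765750·100 + 0.240500·240 + 0.464000·110 + 0.347500·90) / 0.661025 = 216.61 / 0.661025 ≈ 327.688
  x_M = (0.133250·100 + 0.801500·240 + 0.309500·110 + 0.388500·90) / 0.661025 = 274.695 / 0.661025 ≈ 415.559
  x_F = (0.087875·100 + 0.094500·240 + 0.787000·110 + 0.219000·90) / 0.661025 = 137.7475 / 0.661025 ≈ 208.385
  x_E = (0.214625·100 + 0.212000·240 + 0.436500·110 + 0.911000·90) / 0.661025 = 202.3475 / 0.661025 ≈ 306.112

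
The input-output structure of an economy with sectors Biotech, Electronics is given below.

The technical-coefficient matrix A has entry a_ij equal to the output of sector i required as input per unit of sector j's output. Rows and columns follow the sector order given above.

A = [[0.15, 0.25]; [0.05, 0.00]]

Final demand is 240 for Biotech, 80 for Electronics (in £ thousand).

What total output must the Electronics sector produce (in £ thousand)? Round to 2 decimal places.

I − A =
  [   0.85    -0.25]
  [  -0.05     1.00]
det(I−A) = (0.85)(1.00) − (-0.25)(-0.05) = 0.8375
adj(I−A) = [[1.00, 0.25], [0.05, 0.85]]
(I − A)⁻¹ = adj(I−A) / det(I−A) ≈
  [   1.1940     0.2985]
  [   0.0597     1.0149]
x = (I − A)⁻¹ d = adj(I−A)·d / det(I−A), with det(I−A) = 0.8375:
  x_B = (1.00·240 + 0.25·80) / 0.8375 = 260.00 / 0.8375 ≈ 310.45
  x_E = (0.05·240 + 0.85·80) / 0.8375 = 80.00 / 0.8375 ≈ 95.52

x_E = 95.52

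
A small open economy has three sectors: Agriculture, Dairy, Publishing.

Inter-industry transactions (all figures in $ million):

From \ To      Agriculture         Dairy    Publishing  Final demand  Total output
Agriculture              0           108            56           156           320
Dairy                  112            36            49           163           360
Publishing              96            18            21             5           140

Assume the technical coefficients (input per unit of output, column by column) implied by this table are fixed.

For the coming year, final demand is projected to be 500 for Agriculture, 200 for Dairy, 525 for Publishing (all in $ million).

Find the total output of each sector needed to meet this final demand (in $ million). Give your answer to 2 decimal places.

x_A = 1314.85, x_D = 1181.24, x_P = 1151.20

Technical coefficients a_ij = z_ij / X_j:
  a_AA = 0/320 = 0.00, a_DA = 112/320 = 0.35, a_PA = 96/320 = 0.30
  a_AD = 108/360 = 0.30, a_DD = 36/360 = 0.10, a_PD = 18/360 = 0.05
  a_AP = 56/140 = 0.40, a_DP = 49/140 = 0.35, a_PP = 21/140 = 0.15
I − A =
  [   1.00    -0.30    -0.40]
  [  -0.35     0.90    -0.35]
  [  -0.30    -0.05     0.85]
Cofactors of I−A, C_ij = (−1)^(i+j)·(minor ij) (rows/columns in the sector order above):
  C_11 = (0.90)(0.85) − (-0.35)(-0.05) = 0.7475
  C_12 = −[(-0.35)(0.85) − (-0.35)(-0.30)] = 0.4025
  C_13 = (-0.35)(-0.05) − (0.90)(-0.30) = 0.2875
  C_21 = −[(-0.30)(0.85) − (-0.40)(-0.05)] = 0.2750
  C_22 = (1.00)(0.85) − (-0.40)(-0.30) = 0.7300
  C_23 = −[(1.00)(-0.05) − (-0.30)(-0.30)] = 0.1400
  C_31 = (-0.30)(-0.35) − (-0.40)(0.90) = 0.4650
  C_32 = −[(1.00)(-0.35) − (-0.40)(-0.35)] = 0.4900
  C_33 = (1.00)(0.90) − (-0.30)(-0.35) = 0.7950
det(I−A) = Σ_j (I−A)_1j·C_1j = (1.00)(0.7475) + (-0.30)(0.4025) + (-0.40)(0.2875) = 0.51175
adj(I−A) = Cᵀ =
  [ 0.7475   0.2750   0.4650]
  [ 0.4025   0.7300   0.4900]
  [ 0.2875   0.1400   0.7950]
(I − A)⁻¹ = adj(I−A) / det(I−A) ≈
  [   1.4607     0.5374     0.9086]
  [   0.7865     1.4265     0.9575]
  [   0.5618     0.2736     1.5535]
x = (I − A)⁻¹ d = adj(I−A)·d / det(I−A), with det(I−A) = 0.51175:
  x_A = (0.7475·500 + 0.2750·200 + 0.4650·525) / 0.51175 = 672.875 / 0.51175 ≈ 1314.85
  x_D = (0.4025·500 + 0.7300·200 + 0.4900·525) / 0.51175 = 604.50 / 0.51175 ≈ 1181.24
  x_P = (0.2875·500 + 0.1400·200 + 0.7950·525) / 0.51175 = 589.125 / 0.51175 ≈ 1151.20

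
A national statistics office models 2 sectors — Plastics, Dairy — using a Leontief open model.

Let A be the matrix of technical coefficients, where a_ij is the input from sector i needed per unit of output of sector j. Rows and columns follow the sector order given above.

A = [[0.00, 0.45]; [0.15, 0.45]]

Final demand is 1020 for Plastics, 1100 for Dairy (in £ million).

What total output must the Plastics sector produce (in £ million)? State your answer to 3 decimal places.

I − A =
  [   1.00    -0.45]
  [  -0.15     0.55]
det(I−A) = (1.00)(0.55) − (-0.45)(-0.15) = 0.4825
adj(I−A) = [[0.55, 0.45], [0.15, 1.00]]
(I − A)⁻¹ = adj(I−A) / det(I−A) ≈
  [   1.1399     0.9326]
  [   0.3109     2.0725]
x = (I − A)⁻¹ d = adj(I−A)·d / det(I−A), with det(I−A) = 0.4825:
  x_1 = (0.55·1020 + 0.45·1100) / 0.4825 = 1056.00 / 0.4825 ≈ 2188.601
  x_2 = (0.15·1020 + 1.00·1100) / 0.4825 = 1253.00 / 0.4825 ≈ 2596.891

x_1 = 2188.601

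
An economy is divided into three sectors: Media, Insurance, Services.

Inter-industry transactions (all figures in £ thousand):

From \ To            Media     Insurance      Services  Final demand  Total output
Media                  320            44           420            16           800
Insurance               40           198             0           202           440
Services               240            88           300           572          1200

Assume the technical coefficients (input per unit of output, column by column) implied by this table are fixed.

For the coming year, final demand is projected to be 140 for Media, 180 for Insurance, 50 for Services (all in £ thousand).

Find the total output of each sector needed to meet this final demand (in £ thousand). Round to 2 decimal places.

Technical coefficients a_ij = z_ij / X_j:
  a_MM = 320/800 = 0.40, a_IM = 40/800 = 0.05, a_SM = 240/800 = 0.30
  a_MI = 44/440 = 0.10, a_II = 198/440 = 0.45, a_SI = 88/440 = 0.20
  a_MS = 420/1200 = 0.35, a_IS = 0/1200 = 0.00, a_SS = 300/1200 = 0.25
I − A =
  [   0.60    -0.10    -0.35]
  [  -0.05     0.55     0.00]
  [  -0.30    -0.20     0.75]
Cofactors of I−A, C_ij = (−1)^(i+j)·(minor ij) (rows/columns in the sector order above):
  C_11 = (0.55)(0.75) − (0.00)(-0.20) = 0.4125
  C_12 = −[(-0.05)(0.75) − (0.00)(-0.30)] = 0.0375
  C_13 = (-0.05)(-0.20) − (0.55)(-0.30) = 0.1750
  C_21 = −[(-0.10)(0.75) − (-0.35)(-0.20)] = 0.1450
  C_22 = (0.60)(0.75) − (-0.35)(-0.30) = 0.3450
  C_23 = −[(0.60)(-0.20) − (-0.10)(-0.30)] = 0.1500
  C_31 = (-0.10)(0.00) − (-0.35)(0.55) = 0.1925
  C_32 = −[(0.60)(0.00) − (-0.35)(-0.05)] = 0.0175
  C_33 = (0.60)(0.55) − (-0.10)(-0.05) = 0.3250
det(I−A) = Σ_j (I−A)_1j·C_1j = (0.60)(0.4125) + (-0.10)(0.0375) + (-0.35)(0.1750) = 0.1825
adj(I−A) = Cᵀ =
  [ 0.4125   0.1450   0.1925]
  [ 0.0375   0.3450   0.0175]
  [ 0.1750   0.1500   0.3250]
(I − A)⁻¹ = adj(I−A) / det(I−A) ≈
  [   2.2603     0.7945     1.0548]
  [   0.2055     1.8904     0.0959]
  [   0.9589     0.8219     1.7808]
x = (I − A)⁻¹ d = adj(I−A)·d / det(I−A), with det(I−A) = 0.1825:
  x_M = (0.4125·140 + 0.1450·180 + 0.1925·50) / 0.1825 = 93.475 / 0.1825 ≈ 512.19
  x_I = (0.0375·140 + 0.3450·180 + 0.0175·50) / 0.1825 = 68.225 / 0.1825 ≈ 373.84
  x_S = (0.1750·140 + 0.1500·180 + 0.3250·50) / 0.1825 = 67.75 / 0.1825 ≈ 371.23

x_M = 512.19, x_I = 373.84, x_S = 371.23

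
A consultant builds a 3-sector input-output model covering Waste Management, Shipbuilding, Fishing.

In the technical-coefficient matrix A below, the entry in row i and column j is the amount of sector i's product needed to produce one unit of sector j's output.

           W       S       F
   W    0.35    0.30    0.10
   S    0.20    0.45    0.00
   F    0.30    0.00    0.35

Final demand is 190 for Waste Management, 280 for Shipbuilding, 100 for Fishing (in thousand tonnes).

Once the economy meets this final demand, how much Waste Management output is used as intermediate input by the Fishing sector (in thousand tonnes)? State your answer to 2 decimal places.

z_WF = 48.79

I − A =
  [   0.65    -0.30    -0.10]
  [  -0.20     0.55     0.00]
  [  -0.30     0.00     0.65]
Cofactors of I−A, C_ij = (−1)^(i+j)·(minor ij) (rows/columns in the sector order above):
  C_11 = (0.55)(0.65) − (0.00)(0.00) = 0.3575
  C_12 = −[(-0.20)(0.65) − (0.00)(-0.30)] = 0.1300
  C_13 = (-0.20)(0.00) − (0.55)(-0.30) = 0.1650
  C_21 = −[(-0.30)(0.65) − (-0.10)(0.00)] = 0.1950
  C_22 = (0.65)(0.65) − (-0.10)(-0.30) = 0.3925
  C_23 = −[(0.65)(0.00) − (-0.30)(-0.30)] = 0.0900
  C_31 = (-0.30)(0.00) − (-0.10)(0.55) = 0.0550
  C_32 = −[(0.65)(0.00) − (-0.10)(-0.20)] = 0.0200
  C_33 = (0.65)(0.55) − (-0.30)(-0.20) = 0.2975
det(I−A) = Σ_j (I−A)_1j·C_1j = (0.65)(0.3575) + (-0.30)(0.1300) + (-0.10)(0.1650) = 0.176875
adj(I−A) = Cᵀ =
  [ 0.3575   0.1950   0.0550]
  [ 0.1300   0.3925   0.0200]
  [ 0.1650   0.0900   0.2975]
(I − A)⁻¹ = adj(I−A) / det(I−A) ≈
  [   2.0212     1.1025     0.3110]
  [   0.7350     2.2191     0.1131]
  [   0.9329     0.5088     1.6820]
First solve x = (I − A)⁻¹ d = adj(I−A)·d / det(I−A); in particular x_F = (0.1650·190 + 0.0900·280 + 0.2975·100) / 0.176875 = 86.30 / 0.176875 ≈ 487.9152.
Intermediate flow from W to F: z_WF = a_WF · x_F = 0.10 × 86.30 / 0.176875 = 8.63 / 0.176875 ≈ 48.79.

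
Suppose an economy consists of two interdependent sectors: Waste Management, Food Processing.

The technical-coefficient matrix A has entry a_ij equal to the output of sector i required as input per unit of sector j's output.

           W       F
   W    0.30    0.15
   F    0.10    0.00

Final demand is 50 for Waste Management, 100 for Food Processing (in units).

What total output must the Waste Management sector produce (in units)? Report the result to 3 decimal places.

x_W = 94.891

I − A =
  [   0.70    -0.15]
  [  -0.10     1.00]
det(I−A) = (0.70)(1.00) − (-0.15)(-0.10) = 0.6850
adj(I−A) = [[1.00, 0.15], [0.10, 0.70]]
(I − A)⁻¹ = adj(I−A) / det(I−A) ≈
  [   1.4599     0.2190]
  [   0.1460     1.0219]
x = (I − A)⁻¹ d = adj(I−A)·d / det(I−A), with det(I−A) = 0.6850:
  x_W = (1.00·50 + 0.15·100) / 0.6850 = 65.00 / 0.6850 ≈ 94.891
  x_F = (0.10·50 + 0.70·100) / 0.6850 = 75.00 / 0.6850 ≈ 109.489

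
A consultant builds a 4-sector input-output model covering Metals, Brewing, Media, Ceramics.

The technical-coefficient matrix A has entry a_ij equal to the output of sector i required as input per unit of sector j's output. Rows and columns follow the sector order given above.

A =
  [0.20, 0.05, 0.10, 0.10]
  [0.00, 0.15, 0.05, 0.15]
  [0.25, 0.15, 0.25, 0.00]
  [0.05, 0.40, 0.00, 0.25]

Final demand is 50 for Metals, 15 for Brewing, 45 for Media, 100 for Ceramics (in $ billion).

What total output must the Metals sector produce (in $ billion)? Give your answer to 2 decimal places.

x_1 = 99.91

I − A =
  [   0.80    -0.05    -0.10    -0.10]
  [   0.00     0.85    -0.05    -0.15]
  [  -0.25    -0.15     0.75     0.00]
  [  -0.05    -0.40     0.00     0.75]
Compute the cofactors C_ij = (−1)^(i+j)·(3×3 minor ij) of I−A; the adjugate is their transpose:
adj(I−A) = Cᵀ =
  [ 0.427500   0.069375   0.061625   0.070875]
  [ 0.015000   0.427500   0.030500   0.087500]
  [ 0.145500   0.108625   0.457375   0.041125]
  [ 0.036500   0.232625   0.020375   0.482125]
det(I−A) = Σ_j (I−A)_1j·C_1j = (0.80)(0.427500) + (-0.05)(0.015000) + (-0.10)(0.145500) + (-0.10)(0.036500) = 0.32305
(I − A)⁻¹ = adj(I−A) / det(I−A) ≈
  [   1.3233     0.2148     0.1908     0.2194]
  [   0.0464     1.3233     0.0944     0.2709]
  [   0.4504     0.3362     1.4158     0.1273]
  [   0.1130     0.7201     0.0631     1.4924]
x = (I − A)⁻¹ d = adj(I−A)·d / det(I−A), with det(I−A) = 0.32305:
  x_1 = (0.427500·50 + 0.069375·15 + 0.061625·45 + 0.070875·100) / 0.32305 = 32.27625 / 0.32305 ≈ 99.91
  x_2 = (0.015000·50 + 0.427500·15 + 0.030500·45 + 0.087500·100) / 0.32305 = 17.285 / 0.32305 ≈ 53.51
  x_3 = (0.145500·50 + 0.108625·15 + 0.457375·45 + 0.041125·100) / 0.32305 = 33.59875 / 0.32305 ≈ 104.00
  x_4 = (0.036500·50 + 0.232625·15 + 0.020375·45 + 0.482125·100) / 0.32305 = 54.44375 / 0.32305 ≈ 168.53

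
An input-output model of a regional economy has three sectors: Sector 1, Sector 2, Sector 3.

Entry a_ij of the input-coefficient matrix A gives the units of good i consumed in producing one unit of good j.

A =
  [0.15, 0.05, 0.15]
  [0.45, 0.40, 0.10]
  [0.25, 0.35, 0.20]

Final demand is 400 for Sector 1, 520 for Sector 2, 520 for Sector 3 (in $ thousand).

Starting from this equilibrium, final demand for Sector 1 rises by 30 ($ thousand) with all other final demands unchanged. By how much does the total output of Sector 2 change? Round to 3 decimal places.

Δx_2 = 36.916

I − A =
  [   0.85    -0.05    -0.15]
  [  -0.45     0.60    -0.10]
  [  -0.25    -0.35     0.80]
Cofactors of I−A, C_ij = (−1)^(i+j)·(minor ij) (rows/columns in the sector order above):
  C_11 = (0.60)(0.80) − (-0.10)(-0.35) = 0.4450
  C_12 = −[(-0.45)(0.80) − (-0.10)(-0.25)] = 0.3850
  C_13 = (-0.45)(-0.35) − (0.60)(-0.25) = 0.3075
  C_21 = −[(-0.05)(0.80) − (-0.15)(-0.35)] = 0.0925
  C_22 = (0.85)(0.80) − (-0.15)(-0.25) = 0.6425
  C_23 = −[(0.85)(-0.35) − (-0.05)(-0.25)] = 0.3100
  C_31 = (-0.05)(-0.10) − (-0.15)(0.60) = 0.0950
  C_32 = −[(0.85)(-0.10) − (-0.15)(-0.45)] = 0.1525
  C_33 = (0.85)(0.60) − (-0.05)(-0.45) = 0.4875
det(I−A) = Σ_j (I−A)_1j·C_1j = (0.85)(0.4450) + (-0.05)(0.3850) + (-0.15)(0.3075) = 0.312875
adj(I−A) = Cᵀ =
  [ 0.4450   0.0925   0.0950]
  [ 0.3850   0.6425   0.1525]
  [ 0.3075   0.3100   0.4875]
(I − A)⁻¹ = adj(I−A) / det(I−A) ≈
  [   1.4223     0.2956     0.3036]
  [   1.2305     2.0535     0.4874]
  [   0.9828     0.9908     1.5581]
Δx = (I − A)⁻¹ Δd with Δd having +30 in the Sector 1 component and 0 elsewhere.
So Δx_2 = L_21 · (+30), where L_21 = adj(I−A)_21 / det(I−A) = 0.3850 / 0.312875.
Δx_2 = 0.3850 × (+30) / 0.312875 = 11.55 / 0.312875 ≈ 36.916.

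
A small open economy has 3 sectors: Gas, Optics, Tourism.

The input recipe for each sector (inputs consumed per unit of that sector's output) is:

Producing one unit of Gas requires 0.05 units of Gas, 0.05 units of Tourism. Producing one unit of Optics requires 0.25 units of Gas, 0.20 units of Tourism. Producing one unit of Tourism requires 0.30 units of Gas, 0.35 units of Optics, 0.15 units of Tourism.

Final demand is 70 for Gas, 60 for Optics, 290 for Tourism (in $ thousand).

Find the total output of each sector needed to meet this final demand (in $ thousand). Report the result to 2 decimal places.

I − A =
  [   0.95    -0.25    -0.30]
  [   0.00     1.00    -0.35]
  [  -0.05    -0.20     0.85]
Cofactors of I−A, C_ij = (−1)^(i+j)·(minor ij) (rows/columns in the sector order above):
  C_11 = (1.00)(0.85) − (-0.35)(-0.20) = 0.7800
  C_12 = −[(0.00)(0.85) − (-0.35)(-0.05)] = 0.0175
  C_13 = (0.00)(-0.20) − (1.00)(-0.05) = 0.0500
  C_21 = −[(-0.25)(0.85) − (-0.30)(-0.20)] = 0.2725
  C_22 = (0.95)(0.85) − (-0.30)(-0.05) = 0.7925
  C_23 = −[(0.95)(-0.20) − (-0.25)(-0.05)] = 0.2025
  C_31 = (-0.25)(-0.35) − (-0.30)(1.00) = 0.3875
  C_32 = −[(0.95)(-0.35) − (-0.30)(0.00)] = 0.3325
  C_33 = (0.95)(1.00) − (-0.25)(0.00) = 0.9500
det(I−A) = Σ_j (I−A)_1j·C_1j = (0.95)(0.7800) + (-0.25)(0.0175) + (-0.30)(0.0500) = 0.721625
adj(I−A) = Cᵀ =
  [ 0.7800   0.2725   0.3875]
  [ 0.0175   0.7925   0.3325]
  [ 0.0500   0.2025   0.9500]
(I − A)⁻¹ = adj(I−A) / det(I−A) ≈
  [   1.0809     0.3776     0.5370]
  [   0.0243     1.0982     0.4608]
  [   0.0693     0.2806     1.3165]
x = (I − A)⁻¹ d = adj(I−A)·d / det(I−A), with det(I−A) = 0.721625:
  x_1 = (0.7800·70 + 0.2725·60 + 0.3875·290) / 0.721625 = 183.325 / 0.721625 ≈ 254.04
  x_2 = (0.0175·70 + 0.7925·60 + 0.3325·290) / 0.721625 = 145.20 / 0.721625 ≈ 201.21
  x_3 = (0.0500·70 + 0.2025·60 + 0.9500·290) / 0.721625 = 291.15 / 0.721625 ≈ 403.46

x_1 = 254.04, x_2 = 201.21, x_3 = 403.46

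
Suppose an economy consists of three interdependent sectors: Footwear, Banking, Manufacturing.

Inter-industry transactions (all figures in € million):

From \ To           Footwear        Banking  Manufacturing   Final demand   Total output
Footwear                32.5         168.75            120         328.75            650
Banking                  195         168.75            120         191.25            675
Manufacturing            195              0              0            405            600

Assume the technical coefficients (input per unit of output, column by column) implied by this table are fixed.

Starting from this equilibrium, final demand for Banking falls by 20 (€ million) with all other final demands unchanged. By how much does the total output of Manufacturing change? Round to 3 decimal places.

Technical coefficients a_ij = z_ij / X_j:
  a_FF = 32.5/650 = 0.05, a_BF = 195/650 = 0.30, a_MF = 195/650 = 0.30
  a_FB = 168.75/675 = 0.25, a_BB = 168.75/675 = 0.25, a_MB = 0/675 = 0.00
  a_FM = 120/600 = 0.20, a_BM = 120/600 = 0.20, a_MM = 0/600 = 0.00
I − A =
  [   0.95    -0.25    -0.20]
  [  -0.30     0.75    -0.20]
  [  -0.30     0.00     1.00]
Cofactors of I−A, C_ij = (−1)^(i+j)·(minor ij) (rows/columns in the sector order above):
  C_11 = (0.75)(1.00) − (-0.20)(0.00) = 0.7500
  C_12 = −[(-0.30)(1.00) − (-0.20)(-0.30)] = 0.3600
  C_13 = (-0.30)(0.00) − (0.75)(-0.30) = 0.2250
  C_21 = −[(-0.25)(1.00) − (-0.20)(0.00)] = 0.2500
  C_22 = (0.95)(1.00) − (-0.20)(-0.30) = 0.8900
  C_23 = −[(0.95)(0.00) − (-0.25)(-0.30)] = 0.0750
  C_31 = (-0.25)(-0.20) − (-0.20)(0.75) = 0.2000
  C_32 = −[(0.95)(-0.20) − (-0.20)(-0.30)] = 0.2500
  C_33 = (0.95)(0.75) − (-0.25)(-0.30) = 0.6375
det(I−A) = Σ_j (I−A)_1j·C_1j = (0.95)(0.7500) + (-0.25)(0.3600) + (-0.20)(0.2250) = 0.5775
adj(I−A) = Cᵀ =
  [ 0.7500   0.2500   0.2000]
  [ 0.3600   0.8900   0.2500]
  [ 0.2250   0.0750   0.6375]
(I − A)⁻¹ = adj(I−A) / det(I−A) ≈
  [   1.2987     0.4329     0.3463]
  [   0.6234     1.5411     0.4329]
  [   0.3896     0.1299     1.1039]
Δx = (I − A)⁻¹ Δd with Δd having -20 in the Banking component and 0 elsewhere.
So Δx_M = L_MB · (-20), where L_MB = adj(I−A)_MB / det(I−A) = 0.0750 / 0.5775.
Δx_M = 0.0750 × (-20) / 0.5775 = -1.50 / 0.5775 ≈ -2.597.

Δx_M = -2.597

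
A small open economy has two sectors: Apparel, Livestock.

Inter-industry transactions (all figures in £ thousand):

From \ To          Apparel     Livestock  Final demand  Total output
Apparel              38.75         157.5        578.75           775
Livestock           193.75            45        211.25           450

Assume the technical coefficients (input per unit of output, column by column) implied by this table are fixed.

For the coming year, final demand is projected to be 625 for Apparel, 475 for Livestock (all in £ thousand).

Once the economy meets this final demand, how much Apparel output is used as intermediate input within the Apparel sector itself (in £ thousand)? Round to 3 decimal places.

Technical coefficients a_ij = z_ij / X_j:
  a_AA = 38.75/775 = 0.05, a_LA = 193.75/775 = 0.25
  a_AL = 157.5/450 = 0.35, a_LL = 45/450 = 0.10
I − A =
  [   0.95    -0.35]
  [  -0.25     0.90]
det(I−A) = (0.95)(0.90) − (-0.35)(-0.25) = 0.7675
adj(I−A) = [[0.90, 0.35], [0.25, 0.95]]
(I − A)⁻¹ = adj(I−A) / det(I−A) ≈
  [   1.1726     0.4560]
  [   0.3257     1.2378]
First solve x = (I − A)⁻¹ d = adj(I−A)·d / det(I−A); in particular x_A = (0.90·625 + 0.35·475) / 0.7675 = 728.75 / 0.7675 ≈ 949.51140.
Intermediate flow from A to A: z_AA = a_AA · x_A = 0.05 × 728.75 / 0.7675 = 36.4375 / 0.7675 ≈ 47.476.

z_AA = 47.476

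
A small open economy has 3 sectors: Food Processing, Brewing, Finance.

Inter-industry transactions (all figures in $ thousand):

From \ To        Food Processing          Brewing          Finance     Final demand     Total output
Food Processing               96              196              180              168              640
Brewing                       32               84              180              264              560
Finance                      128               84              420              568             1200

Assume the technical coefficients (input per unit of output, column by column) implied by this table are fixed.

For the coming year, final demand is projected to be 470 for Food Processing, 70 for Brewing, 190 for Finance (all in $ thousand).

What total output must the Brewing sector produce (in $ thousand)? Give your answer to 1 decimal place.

x_2 = 227.9

Technical coefficients a_ij = z_ij / X_j:
  a_11 = 96/640 = 0.15, a_21 = 32/640 = 0.05, a_31 = 128/640 = 0.20
  a_12 = 196/560 = 0.35, a_22 = 84/560 = 0.15, a_32 = 84/560 = 0.15
  a_13 = 180/1200 = 0.15, a_23 = 180/1200 = 0.15, a_33 = 420/1200 = 0.35
I − A =
  [   0.85    -0.35    -0.15]
  [  -0.05     0.85    -0.15]
  [  -0.20    -0.15     0.65]
Cofactors of I−A, C_ij = (−1)^(i+j)·(minor ij) (rows/columns in the sector order above):
  C_11 = (0.85)(0.65) − (-0.15)(-0.15) = 0.5300
  C_12 = −[(-0.05)(0.65) − (-0.15)(-0.20)] = 0.0625
  C_13 = (-0.05)(-0.15) − (0.85)(-0.20) = 0.1775
  C_21 = −[(-0.35)(0.65) − (-0.15)(-0.15)] = 0.2500
  C_22 = (0.85)(0.65) − (-0.15)(-0.20) = 0.5225
  C_23 = −[(0.85)(-0.15) − (-0.35)(-0.20)] = 0.1975
  C_31 = (-0.35)(-0.15) − (-0.15)(0.85) = 0.1800
  C_32 = −[(0.85)(-0.15) − (-0.15)(-0.05)] = 0.1350
  C_33 = (0.85)(0.85) − (-0.35)(-0.05) = 0.7050
det(I−A) = Σ_j (I−A)_1j·C_1j = (0.85)(0.5300) + (-0.35)(0.0625) + (-0.15)(0.1775) = 0.4020
adj(I−A) = Cᵀ =
  [ 0.5300   0.2500   0.1800]
  [ 0.0625   0.5225   0.1350]
  [ 0.1775   0.1975   0.7050]
(I − A)⁻¹ = adj(I−A) / det(I−A) ≈
  [   1.3184     0.6219     0.4478]
  [   0.1555     1.2998     0.3358]
  [   0.4415     0.4913     1.7537]
x = (I − A)⁻¹ d = adj(I−A)·d / det(I−A), with det(I−A) = 0.4020:
  x_1 = (0.5300·470 + 0.2500·70 + 0.1800·190) / 0.4020 = 300.80 / 0.4020 ≈ 748.3
  x_2 = (0.0625·470 + 0.5225·70 + 0.1350·190) / 0.4020 = 91.60 / 0.4020 ≈ 227.9
  x_3 = (0.1775·470 + 0.1975·70 + 0.7050·190) / 0.4020 = 231.20 / 0.4020 ≈ 575.1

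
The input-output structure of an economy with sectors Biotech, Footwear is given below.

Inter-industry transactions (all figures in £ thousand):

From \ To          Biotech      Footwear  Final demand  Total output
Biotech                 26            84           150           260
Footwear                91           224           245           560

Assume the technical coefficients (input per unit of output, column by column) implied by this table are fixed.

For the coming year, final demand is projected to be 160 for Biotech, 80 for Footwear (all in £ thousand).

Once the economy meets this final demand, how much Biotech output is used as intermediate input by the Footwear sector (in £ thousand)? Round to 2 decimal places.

z_BF = 39.38

Technical coefficients a_ij = z_ij / X_j:
  a_BB = 26/260 = 0.10, a_FB = 91/260 = 0.35
  a_BF = 84/560 = 0.15, a_FF = 224/560 = 0.40
I − A =
  [   0.90    -0.15]
  [  -0.35     0.60]
det(I−A) = (0.90)(0.60) − (-0.15)(-0.35) = 0.4875
adj(I−A) = [[0.60, 0.15], [0.35, 0.90]]
(I − A)⁻¹ = adj(I−A) / det(I−A) ≈
  [   1.2308     0.3077]
  [   0.7179     1.8462]
First solve x = (I − A)⁻¹ d = adj(I−A)·d / det(I−A); in particular x_F = (0.35·160 + 0.90·80) / 0.4875 = 128.00 / 0.4875 ≈ 262.5641.
Intermediate flow from B to F: z_BF = a_BF · x_F = 0.15 × 128.00 / 0.4875 = 19.20 / 0.4875 ≈ 39.38.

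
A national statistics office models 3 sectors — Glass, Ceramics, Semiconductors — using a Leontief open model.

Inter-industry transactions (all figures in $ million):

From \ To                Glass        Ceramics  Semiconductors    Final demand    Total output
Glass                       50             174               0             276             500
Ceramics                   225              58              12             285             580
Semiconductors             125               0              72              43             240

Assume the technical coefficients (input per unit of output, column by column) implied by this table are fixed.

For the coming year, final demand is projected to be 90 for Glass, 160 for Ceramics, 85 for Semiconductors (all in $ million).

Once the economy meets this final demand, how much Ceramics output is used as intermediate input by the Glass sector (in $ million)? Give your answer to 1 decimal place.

z_21 = 87.9

Technical coefficients a_ij = z_ij / X_j:
  a_11 = 50/500 = 0.10, a_21 = 225/500 = 0.45, a_31 = 125/500 = 0.25
  a_12 = 174/580 = 0.30, a_22 = 58/580 = 0.10, a_32 = 0/580 = 0.00
  a_13 = 0/240 = 0.00, a_23 = 12/240 = 0.05, a_33 = 72/240 = 0.30
I − A =
  [   0.90    -0.30     0.00]
  [  -0.45     0.90    -0.05]
  [  -0.25     0.00     0.70]
Cofactors of I−A, C_ij = (−1)^(i+j)·(minor ij) (rows/columns in the sector order above):
  C_11 = (0.90)(0.70) − (-0.05)(0.00) = 0.6300
  C_12 = −[(-0.45)(0.70) − (-0.05)(-0.25)] = 0.3275
  C_13 = (-0.45)(0.00) − (0.90)(-0.25) = 0.2250
  C_21 = −[(-0.30)(0.70) − (0.00)(0.00)] = 0.2100
  C_22 = (0.90)(0.70) − (0.00)(-0.25) = 0.6300
  C_23 = −[(0.90)(0.00) − (-0.30)(-0.25)] = 0.0750
  C_31 = (-0.30)(-0.05) − (0.00)(0.90) = 0.0150
  C_32 = −[(0.90)(-0.05) − (0.00)(-0.45)] = 0.0450
  C_33 = (0.90)(0.90) − (-0.30)(-0.45) = 0.6750
det(I−A) = Σ_j (I−A)_1j·C_1j = (0.90)(0.6300) + (-0.30)(0.3275) + (0.00)(0.2250) = 0.46875
adj(I−A) = Cᵀ =
  [ 0.6300   0.2100   0.0150]
  [ 0.3275   0.6300   0.0450]
  [ 0.2250   0.0750   0.6750]
(I − A)⁻¹ = adj(I−A) / det(I−A) ≈
  [   1.3440     0.4480     0.0320]
  [   0.6987     1.3440     0.0960]
  [   0.4800     0.1600     1.4400]
First solve x = (I − A)⁻¹ d = adj(I−A)·d / det(I−A); in particular x_1 = (0.6300·90 + 0.2100·160 + 0.0150·85) / 0.46875 = 91.575 / 0.46875 = 195.360.
Intermediate flow from 2 to 1: z_21 = a_21 · x_1 = 0.45 × 91.575 / 0.46875 = 41.20875 / 0.46875 ≈ 87.9.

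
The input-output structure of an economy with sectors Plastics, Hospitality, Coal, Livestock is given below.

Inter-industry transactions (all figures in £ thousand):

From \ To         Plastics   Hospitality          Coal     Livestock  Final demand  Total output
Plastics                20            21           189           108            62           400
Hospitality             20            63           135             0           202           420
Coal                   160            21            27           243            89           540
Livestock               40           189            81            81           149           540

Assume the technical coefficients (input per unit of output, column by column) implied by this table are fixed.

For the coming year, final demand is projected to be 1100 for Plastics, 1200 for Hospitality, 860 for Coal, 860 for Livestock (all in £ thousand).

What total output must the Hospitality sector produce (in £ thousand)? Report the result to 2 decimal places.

Technical coefficients a_ij = z_ij / X_j:
  a_PP = 20/400 = 0.05, a_HP = 20/400 = 0.05, a_CP = 160/400 = 0.40, a_LP = 40/400 = 0.10
  a_PH = 21/420 = 0.05, a_HH = 63/420 = 0.15, a_CH = 21/420 = 0.05, a_LH = 189/420 = 0.45
  a_PC = 189/540 = 0.35, a_HC = 135/540 = 0.25, a_CC = 27/540 = 0.05, a_LC = 81/540 = 0.15
  a_PL = 108/540 = 0.20, a_HL = 0/540 = 0.00, a_CL = 243/540 = 0.45, a_LL = 81/540 = 0.15
I − A =
  [   0.95    -0.05    -0.35    -0.20]
  [  -0.05     0.85    -0.25     0.00]
  [  -0.40    -0.05     0.95    -0.45]
  [  -0.10    -0.45    -0.15     0.85]
Compute the cofactors C_ij = (−1)^(i+j)·(3×3 minor ij) of I−A; the adjugate is their transpose:
adj(I−A) = Cᵀ =
  [ 0.56775   0.20975   0.31150   0.29850]
  [ 0.13325   0.53725   0.21325   0.14425]
  [ 0.33950   0.28700   0.66275   0.43075]
  [ 0.19725   0.35975   0.26650   0.62800]
det(I−A) = Σ_j (I−A)_1j·C_1j = (0.95)(0.56775) + (-0.05)(0.13325) + (-0.35)(0.33950) + (-0.20)(0.19725) = 0.374425
(I − A)⁻¹ = adj(I−A) / det(I−A) ≈
  [   1.5163     0.5602     0.8319     0.7972]
  [   0.3559     1.4349     0.5695     0.3853]
  [   0.9067     0.7665     1.7700     1.1504]
  [   0.5268     0.9608     0.7118     1.6772]
x = (I − A)⁻¹ d = adj(I−A)·d / det(I−A), with det(I−A) = 0.374425:
  x_P = (0.56775·1100 + 0.20975·1200 + 0.31150·860 + 0.29850·860) / 0.374425 = 1400.825 / 0.374425 ≈ 3741.27
  x_H = (0.13325·1100 + 0.53725·1200 + 0.21325·860 + 0.14425·860) / 0.374425 = 1098.725 / 0.374425 ≈ 2934.43
  x_C = (0.33950·1100 + 0.28700·1200 + 0.66275·860 + 0.43075·860) / 0.374425 = 1658.26 / 0.374425 ≈ 4428.82
  x_L = (0.19725·1100 + 0.35975·1200 + 0.26650·860 + 0.62800·860) / 0.374425 = 1417.945 / 0.374425 ≈ 3786.99

x_H = 2934.43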